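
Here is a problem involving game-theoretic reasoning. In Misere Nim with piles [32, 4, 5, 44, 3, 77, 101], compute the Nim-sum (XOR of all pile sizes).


We need the XOR (exclusive or) of all pile sizes.
After XOR-ing pile 1 (size 32): 0 XOR 32 = 32
After XOR-ing pile 2 (size 4): 32 XOR 4 = 36
After XOR-ing pile 3 (size 5): 36 XOR 5 = 33
After XOR-ing pile 4 (size 44): 33 XOR 44 = 13
After XOR-ing pile 5 (size 3): 13 XOR 3 = 14
After XOR-ing pile 6 (size 77): 14 XOR 77 = 67
After XOR-ing pile 7 (size 101): 67 XOR 101 = 38
The Nim-value of this position is 38.

38


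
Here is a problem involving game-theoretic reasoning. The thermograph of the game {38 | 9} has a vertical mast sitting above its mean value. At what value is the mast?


Game = {38 | 9}, a switch {a | b} with numbers a > b.
Its thermograph has left wall a - t and right wall b + t, which meet at t = (a - b)/2, where both equal (a + b)/2. So the mast (mean value) is at (a + b)/2.
Mean = (38 + (9))/2 = 47/2 = 47/2

47/2


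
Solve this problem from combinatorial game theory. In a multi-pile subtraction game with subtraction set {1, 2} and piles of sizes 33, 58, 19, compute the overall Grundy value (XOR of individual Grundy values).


Subtraction set: {1, 2}
For this subtraction set, G(n) = n mod 3 (period = max + 1 = 3).
Pile 1 (size 33): G(33) = 33 mod 3 = 0
Pile 2 (size 58): G(58) = 58 mod 3 = 1
Pile 3 (size 19): G(19) = 19 mod 3 = 1
Total Grundy value = XOR of all: 0 XOR 1 XOR 1 = 0

0


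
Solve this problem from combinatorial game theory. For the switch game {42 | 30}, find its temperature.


The game is {42 | 30}, a switch {a | b} with numbers a > b.
Cooling {a | b} by t gives {a - t | b + t}, which stops being hot when a - t = b + t, i.e. at t = (a - b)/2. So the temperature of a switch is (a - b)/2.
Temperature = (Left option - Right option) / 2
= (42 - (30)) / 2
= 12 / 2
= 6

6


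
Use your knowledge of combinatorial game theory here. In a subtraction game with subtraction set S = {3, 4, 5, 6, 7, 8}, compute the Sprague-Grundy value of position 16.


The subtraction set is S = {3, 4, 5, 6, 7, 8}.
G(k) = mex{ G(k - s) : s in S, s <= k }. We compute iteratively: G(0) = 0.
G(1) = mex({}) = 0
G(2) = mex({}) = 0
G(3) = mex({0}) = 1
G(4) = mex({0}) = 1
G(5) = mex({0}) = 1
G(6) = mex({0, 1}) = 2
G(7) = mex({0, 1}) = 2
G(8) = mex({0, 1}) = 2
G(9) = mex({0, 1, 2}) = 3
G(10) = mex({0, 1, 2}) = 3
G(11) = mex({1, 2}) = 0
G(12) = mex({1, 2, 3}) = 0
G(13) = mex({1, 2, 3}) = 0
G(14) = mex({0, 2, 3}) = 1
G(15) = mex({0, 2, 3}) = 1
G(16) = mex({0, 2, 3}) = 1
Therefore G(16) = 1.

1


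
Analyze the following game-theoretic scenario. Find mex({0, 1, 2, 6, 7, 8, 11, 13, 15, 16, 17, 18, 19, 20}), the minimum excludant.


Set = {0, 1, 2, 6, 7, 8, 11, 13, 15, 16, 17, 18, 19, 20}
0 is in the set.
1 is in the set.
2 is in the set.
3 is NOT in the set. This is the mex.
mex = 3

3


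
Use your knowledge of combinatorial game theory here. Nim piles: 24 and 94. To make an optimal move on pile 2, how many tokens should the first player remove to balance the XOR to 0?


Piles: 24 and 94
Current XOR: 24 XOR 94 = 70 (non-zero, so this is an N-position).
To make the XOR zero, we need to find a move that balances the piles.
For pile 2 (size 94): target = 94 XOR 70 = 24
We reduce pile 2 from 94 to 24.
Tokens removed: 94 - 24 = 70
Verification: 24 XOR 24 = 0

70


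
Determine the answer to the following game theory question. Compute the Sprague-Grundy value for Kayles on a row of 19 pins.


Kayles: a move removes 1 or 2 adjacent pins from a contiguous row.
Removing pins from a row of k leaves two independent rows (a, b) with a + b = k - 1 (one pin) or a + b = k - 2 (two pins); an end removal gives a = 0.
By Sprague-Grundy, G(k) = mex{ G(a) XOR G(b) } over all these splits. G(0) = 0.
G(1): splits (0,0):0^0=0 -> mex({0}) = 1
G(2): splits (0,1):0^1=1 (0,0):0^0=0 -> mex({0, 1}) = 2
G(3): splits (0,2):0^2=2 (1,1):1^1=0 (0,1):0^1=1 -> mex({0, 1, 2}) = 3
G(4): splits (0,3):0^3=3 (1,2):1^2=3 (0,2):0^2=2 (1,1):1^1=0 -> mex({0, 2, 3}) = 1
G(5): splits (0,4):0^1=1 (1,3):1^3=2 (2,2):2^2=0 (0,3):0^3=3 (1,2):1^2=3 -> mex({0, 1, 2, 3}) = 4
G(6) = mex({0, 1, 2, 4}) = 3
G(7) = mex({0, 1, 3, 4, 5}) = 2
G(8) = mex({0, 2, 3, 5, 6}) = 1
G(9) = mex({0, 1, 2, 3, 6, 7}) = 4
G(10) = mex({0, 1, 3, 4, 5, 7}) = 2
G(11) = mex({0, 1, 2, 3, 4, 5}) = 6
G(12) = mex({0, 1, 2, 3, 5, 6, 7}) = 4
G(13) = mex({0, 2, 3, 4, 6, 7}) = 1
G(14) = mex({0, 1, 4, 5, 6, 7}) = 2
G(15) = mex({0, 1, 2, 3, 4, 5, 6}) = 7
G(16) = mex({0, 2, 3, 5, 6, 7}) = 1
G(17) = mex({0, 1, 2, 3, 5, 6, 7}) = 4
G(18) = mex({0, 1, 2, 4, 5, 6}) = 3
G(19) = mex({0, 1, 3, 4, 5, 7}) = 2
Therefore G(19) = 2.

2


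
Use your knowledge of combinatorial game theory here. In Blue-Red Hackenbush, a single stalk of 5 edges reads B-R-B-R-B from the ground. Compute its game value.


Edges (from ground): B-R-B-R-B
By Berlekamp's sign-expansion rule, a Blue-Red Hackenbush stalk has the value of the surreal number whose sign sequence is the edge sequence with B -> + and R -> -.
Sign sequence: +-+-+
Trace the sign expansion in the surreal number tree, starting from 0:
Edge 1: B (sign +) -> bounds (0, +inf), value = 1
Edge 2: R (sign -) -> bounds (0, 1), value = 1/2
Edge 3: B (sign +) -> bounds (1/2, 1), value = 3/4
Edge 4: R (sign -) -> bounds (1/2, 3/4), value = 5/8
Edge 5: B (sign +) -> bounds (5/8, 3/4), value = 11/16
Game value = 11/16

11/16


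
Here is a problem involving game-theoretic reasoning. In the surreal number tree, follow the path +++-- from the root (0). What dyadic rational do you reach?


Sign expansion: +++--
Rule: track bounds (lo, hi), initially (-inf, +inf). On '+', the current value becomes lo and we move to the simplest number in (value, hi): value + 1 if hi = +inf, otherwise the midpoint (value + hi)/2. On '-', the current value becomes hi and we move to value - 1 if lo = -inf, otherwise the midpoint (lo + value)/2.
Start at 0.
Step 1: sign = +, move right. Bounds: (0, +inf). Value = 1
Step 2: sign = +, move right. Bounds: (1, +inf). Value = 2
Step 3: sign = +, move right. Bounds: (2, +inf). Value = 3
Step 4: sign = -, move left. Bounds: (2, 3). Value = 5/2
Step 5: sign = -, move left. Bounds: (2, 5/2). Value = 9/4
The surreal number with sign expansion +++-- is 9/4.

9/4


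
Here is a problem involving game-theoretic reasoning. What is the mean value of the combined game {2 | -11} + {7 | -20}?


G1 = {2 | -11}, G2 = {7 | -20}
Each is a switch {a | b} with numbers a > b; its mean value is (a + b)/2, and mean value is additive over game sums: m(G1 + G2) = m(G1) + m(G2).
Mean of G1 = (2 + (-11))/2 = -9/2 = -9/2
Mean of G2 = (7 + (-20))/2 = -13/2 = -13/2
Mean of G1 + G2 = -9/2 + -13/2 = -11

-11


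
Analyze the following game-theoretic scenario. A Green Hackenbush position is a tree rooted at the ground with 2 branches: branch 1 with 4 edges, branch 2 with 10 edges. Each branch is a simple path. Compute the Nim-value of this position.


The tree has 2 branches from the ground vertex.
In Green Hackenbush, the Nim-value of a simple path of length k is k.
Branch 1: length 4, Nim-value = 4
Branch 2: length 10, Nim-value = 10
Total Nim-value = XOR of all branch values:
0 XOR 4 = 4
4 XOR 10 = 14
Nim-value of the tree = 14

14


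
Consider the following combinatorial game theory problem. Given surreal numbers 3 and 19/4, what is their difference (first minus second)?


x = 3, y = 19/4
Converting to common denominator: 4
x = 12/4, y = 19/4
x - y = 3 - 19/4 = -7/4

-7/4


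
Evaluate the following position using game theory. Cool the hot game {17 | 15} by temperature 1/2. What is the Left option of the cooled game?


Original game: {17 | 15} (a switch {a | b} with a > b).
Cooling by t (for t below the temperature (a - b)/2 = 1) taxes each move by t: {a | b} cooled by t is {a - t | b + t}.
Cooling amount: t = 1/2
Cooled Left option: 17 - 1/2 = 33/2
Cooled Right option: 15 + 1/2 = 31/2
Cooled game: {33/2 | 31/2}
Left option = 33/2

33/2


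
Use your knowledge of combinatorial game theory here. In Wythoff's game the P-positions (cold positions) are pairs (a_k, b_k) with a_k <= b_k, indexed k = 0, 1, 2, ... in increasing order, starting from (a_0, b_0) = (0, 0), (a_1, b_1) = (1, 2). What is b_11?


By Wythoff's theorem, a_k = floor(k * phi) and b_k = floor(k * phi^2) = a_k + k, where phi = (1 + sqrt(5))/2 is the golden ratio.
phi = (1 + sqrt(5))/2 = 1.618034
phi^2 = phi + 1 = 2.618034
k = 11
k * phi^2 = 11 * 2.618034 = 28.798374
b_11 = floor(k * phi^2) = 28 (check: a_11 + k = 17 + 11 = 28)

28


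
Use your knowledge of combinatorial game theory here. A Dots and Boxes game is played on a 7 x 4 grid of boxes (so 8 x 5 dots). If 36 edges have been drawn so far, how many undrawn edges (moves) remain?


Grid: 7 x 4 boxes, i.e. 8 rows and 5 columns of dots.
Horizontal edges: (rows + 1) * cols = 8 * 4 = 32
Vertical edges: rows * (cols + 1) = 7 * 5 = 35
Total edges: 32 + 35 = 67
Edges drawn: 36
Remaining: 67 - 36 = 31

31


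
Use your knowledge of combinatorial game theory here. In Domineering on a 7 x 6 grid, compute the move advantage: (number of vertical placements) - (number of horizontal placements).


Board is 7 x 6 (rows x cols).
Left (vertical) placements: (rows-1) * cols = 6 * 6 = 36
Right (horizontal) placements: rows * (cols-1) = 7 * 5 = 35
Advantage = Left - Right = 36 - 35 = 1

1


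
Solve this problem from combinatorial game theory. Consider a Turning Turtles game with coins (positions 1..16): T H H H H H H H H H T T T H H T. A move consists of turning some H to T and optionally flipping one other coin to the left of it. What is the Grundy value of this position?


Coins: T H H H H H H H H H T T T H H T
Key fact: a single head at position k behaves exactly like a Nim heap of size k (turning it to T and optionally flipping a coin at j < k corresponds to moving the heap from k to j, or to 0), and heads combine as a disjunctive sum (two heads at the same place would cancel, matching j XOR j = 0). So the Nim-value is the XOR of the 1-indexed positions of the heads.
Face-up positions (1-indexed): [2, 3, 4, 5, 6, 7, 8, 9, 10, 14, 15]
XOR 0 with 2: 0 XOR 2 = 2
XOR 2 with 3: 2 XOR 3 = 1
XOR 1 with 4: 1 XOR 4 = 5
XOR 5 with 5: 5 XOR 5 = 0
XOR 0 with 6: 0 XOR 6 = 6
XOR 6 with 7: 6 XOR 7 = 1
XOR 1 with 8: 1 XOR 8 = 9
XOR 9 with 9: 9 XOR 9 = 0
XOR 0 with 10: 0 XOR 10 = 10
XOR 10 with 14: 10 XOR 14 = 4
XOR 4 with 15: 4 XOR 15 = 11
Nim-value = 11

11


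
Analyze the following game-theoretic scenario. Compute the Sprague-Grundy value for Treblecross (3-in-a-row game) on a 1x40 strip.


Treblecross: place X on empty cells; 3-in-a-row wins.
Playing within two cells of an existing X lets the opponent win at once, so sensible play treats the cells i-2..i+2 around each X as dead. The player left with no safe cell loses, so this is a normal-play take-away game on strips of safe cells.
Placing X at cell i (0-indexed) of a strip of k safe cells leaves independent strips of sizes max(0, i-2) and max(0, k-i-3). Hence G(k) = mex{ G(max(0,i-2)) XOR G(max(0,k-i-3)) : 0 <= i < k }, with G(0) = 0.
G(1): splits (0,0):0^0=0 -> mex({0}) = 1
G(2): splits (0,0):0^0=0 -> mex({0}) = 1
G(3): splits (0,0):0^0=0 -> mex({0}) = 1
G(4): splits (0,1):0^1=1 (0,0):0^0=0 -> mex({0, 1}) = 2
G(5): splits (0,2):0^1=1 (0,1):0^1=1 (0,0):0^0=0 -> mex({0, 1}) = 2
G(6) = mex({1}) = 0
G(7) = mex({0, 1, 2}) = 3
G(8) = mex({0, 1, 2}) = 3
G(9) = mex({0, 2}) = 1
G(10) = mex({0, 2, 3}) = 1
G(11) = mex({0, 3}) = 1
G(12) = mex({1, 3}) = 0
G(13) = mex({0, 1, 2, 3}) = 4
G(14) = mex({0, 1, 2}) = 3
G(15) = mex({0, 1, 2}) = 3
G(16) = mex({0, 1, 2, 4}) = 3
G(17) = mex({0, 1, 3, 4}) = 2
G(18) = mex({0, 1, 3, 4}) = 2
G(19) = mex({0, 1, 3, 5}) = 2
G(20) = mex({0, 1, 2, 3, 5}) = 4
G(21) = mex({0, 1, 2, 3, 5}) = 4
G(22) = mex({1, 2, 6}) = 0
G(23) = mex({0, 1, 2, 3, 4, 6}) = 5
G(24) = mex({0, 1, 2, 3, 4}) = 5
G(25) = mex({0, 1, 3, 4, 7}) = 2
G(26) = mex({0, 1, 3, 4, 5, 7}) = 2
G(27) = mex({0, 1, 3, 5}) = 2
G(28) = mex({0, 1, 2, 5}) = 3
G(29) = mex({0, 1, 2, 4, 5, 6}) = 3
G(30) = mex({1, 2, 4, 6}) = 0
G(31) = mex({0, 1, 2, 3, 4, 6}) = 5
G(32) = mex({1, 2, 3, 4, 7}) = 0
G(33) = mex({0, 3, 7}) = 1
G(34) = mex({0, 2, 3, 5, 7}) = 1
G(35) = mex({0, 2, 3, 5, 6}) = 1
G(36) = mex({0, 1, 2, 5, 6}) = 3
G(37) = mex({0, 1, 2, 4, 5, 6}) = 3
G(38) = mex({0, 1, 2, 4}) = 3
G(39) = mex({0, 1, 2, 3, 4, 7}) = 5
G(40) = mex({0, 1, 2, 3, 4, 5, 7}) = 6
Therefore G(40) = 6.

6


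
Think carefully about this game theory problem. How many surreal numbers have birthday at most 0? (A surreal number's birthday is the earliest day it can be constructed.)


Day 0: {|} = 0 is born. Count = 1.
Day n: the number of surreal numbers born by day n is 2^(n+1) - 1.
By day 0: 2^1 - 1 = 1
By day 0: 1 surreal numbers.

1


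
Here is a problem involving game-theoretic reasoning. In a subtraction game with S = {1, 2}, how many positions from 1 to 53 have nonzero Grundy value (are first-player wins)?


Subtraction set S = {1, 2}, so G(n) = n mod 3.
G(n) = 0 when n is a multiple of 3.
Multiples of 3 in [1, 53]: 17
N-positions (nonzero Grundy) = 53 - 17 = 36

36


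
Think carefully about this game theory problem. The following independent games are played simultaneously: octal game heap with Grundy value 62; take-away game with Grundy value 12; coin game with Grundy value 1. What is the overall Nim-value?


By the Sprague-Grundy theorem, the Grundy value of a sum of games is the XOR of individual Grundy values.
octal game heap: Grundy value = 62. Running XOR: 0 XOR 62 = 62
take-away game: Grundy value = 12. Running XOR: 62 XOR 12 = 50
coin game: Grundy value = 1. Running XOR: 50 XOR 1 = 51
The combined Grundy value is 51.

51


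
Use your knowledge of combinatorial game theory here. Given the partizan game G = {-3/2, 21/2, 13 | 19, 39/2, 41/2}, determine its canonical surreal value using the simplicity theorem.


Left options: {-3/2, 21/2, 13}, max = 13
Right options: {19, 39/2, 41/2}, min = 19
All options are numbers and max(Left) < min(Right), so by the simplicity theorem the value is the simplest (earliest-born) number strictly between 13 and 19.
Integers 14 through 18 all lie strictly between 13 and 19.
Among integers, the simplest (lowest birthday = smallest |n|; 0 is born on day 0, +-n on day n) is 14.
No non-integer in the interval can be simpler: if x is a non-integer in the interval, then floor(x) or ceil(x) also lies in the interval (the interval contains an integer), and both are proper prefixes of x's sign expansion, i.e. born earlier. So the game value is 14.
Game value = 14

14


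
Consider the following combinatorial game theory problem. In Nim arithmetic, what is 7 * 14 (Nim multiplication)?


Nim multiplication is bilinear over XOR: (u XOR v) * w = (u*w) XOR (v*w).
So we split each operand into its bit components and XOR the pairwise Nim products.
7 = 1 + 2 + 4 (as XOR of powers of 2).
14 = 2 + 4 + 8 (as XOR of powers of 2).
Using the standard Nim-product table on single bits:
  2*2 = 3,   2*4 = 8,   2*8 = 12,
  4*4 = 6,   4*8 = 11,  8*8 = 13,
and  1*x = x (identity), k*l = l*k (commutative).
Pairwise Nim products:
  1 * 2 = 2
  1 * 4 = 4
  1 * 8 = 8
  2 * 2 = 3
  2 * 4 = 8
  2 * 8 = 12
  4 * 2 = 8
  4 * 4 = 6
  4 * 8 = 11
XOR them: 2 XOR 4 XOR 8 XOR 3 XOR 8 XOR 12 XOR 8 XOR 6 XOR 11 = 12.
Result: 7 * 14 = 12 (in Nim).

12


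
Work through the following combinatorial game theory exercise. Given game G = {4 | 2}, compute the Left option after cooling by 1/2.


Original game: {4 | 2} (a switch {a | b} with a > b).
Cooling by t (for t below the temperature (a - b)/2 = 1) taxes each move by t: {a | b} cooled by t is {a - t | b + t}.
Cooling amount: t = 1/2
Cooled Left option: 4 - 1/2 = 7/2
Cooled Right option: 2 + 1/2 = 5/2
Cooled game: {7/2 | 5/2}
Left option = 7/2

7/2


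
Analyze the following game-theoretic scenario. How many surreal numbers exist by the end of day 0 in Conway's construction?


Day 0: {|} = 0 is born. Count = 1.
Day n: the number of surreal numbers born by day n is 2^(n+1) - 1.
By day 0: 2^1 - 1 = 1
By day 0: 1 surreal numbers.

1


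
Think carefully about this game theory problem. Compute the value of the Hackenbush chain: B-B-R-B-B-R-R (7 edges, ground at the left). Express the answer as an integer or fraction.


Edges (from ground): B-B-R-B-B-R-R
By Berlekamp's sign-expansion rule, a Blue-Red Hackenbush stalk has the value of the surreal number whose sign sequence is the edge sequence with B -> + and R -> -.
Sign sequence: ++-++--
Trace the sign expansion in the surreal number tree, starting from 0:
Edge 1: B (sign +) -> bounds (0, +inf), value = 1
Edge 2: B (sign +) -> bounds (1, +inf), value = 2
Edge 3: R (sign -) -> bounds (1, 2), value = 3/2
Edge 4: B (sign +) -> bounds (3/2, 2), value = 7/4
Edge 5: B (sign +) -> bounds (7/4, 2), value = 15/8
Edge 6: R (sign -) -> bounds (7/4, 15/8), value = 29/16
Edge 7: R (sign -) -> bounds (7/4, 29/16), value = 57/32
Game value = 57/32

57/32


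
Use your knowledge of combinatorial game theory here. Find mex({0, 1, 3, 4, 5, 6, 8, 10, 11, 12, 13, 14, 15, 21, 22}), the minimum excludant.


Set = {0, 1, 3, 4, 5, 6, 8, 10, 11, 12, 13, 14, 15, 21, 22}
0 is in the set.
1 is in the set.
2 is NOT in the set. This is the mex.
mex = 2

2


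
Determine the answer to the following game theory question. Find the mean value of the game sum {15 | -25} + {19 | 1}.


G1 = {15 | -25}, G2 = {19 | 1}
Each is a switch {a | b} with numbers a > b; its mean value is (a + b)/2, and mean value is additive over game sums: m(G1 + G2) = m(G1) + m(G2).
Mean of G1 = (15 + (-25))/2 = -10/2 = -5
Mean of G2 = (19 + (1))/2 = 20/2 = 10
Mean of G1 + G2 = -5 + 10 = 5

5


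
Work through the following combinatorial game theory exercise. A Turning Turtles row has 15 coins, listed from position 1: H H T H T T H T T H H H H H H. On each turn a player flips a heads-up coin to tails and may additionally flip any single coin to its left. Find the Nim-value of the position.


Coins: H H T H T T H T T H H H H H H
Key fact: a single head at position k behaves exactly like a Nim heap of size k (turning it to T and optionally flipping a coin at j < k corresponds to moving the heap from k to j, or to 0), and heads combine as a disjunctive sum (two heads at the same place would cancel, matching j XOR j = 0). So the Nim-value is the XOR of the 1-indexed positions of the heads.
Face-up positions (1-indexed): [1, 2, 4, 7, 10, 11, 12, 13, 14, 15]
XOR 0 with 1: 0 XOR 1 = 1
XOR 1 with 2: 1 XOR 2 = 3
XOR 3 with 4: 3 XOR 4 = 7
XOR 7 with 7: 7 XOR 7 = 0
XOR 0 with 10: 0 XOR 10 = 10
XOR 10 with 11: 10 XOR 11 = 1
XOR 1 with 12: 1 XOR 12 = 13
XOR 13 with 13: 13 XOR 13 = 0
XOR 0 with 14: 0 XOR 14 = 14
XOR 14 with 15: 14 XOR 15 = 1
Nim-value = 1

1


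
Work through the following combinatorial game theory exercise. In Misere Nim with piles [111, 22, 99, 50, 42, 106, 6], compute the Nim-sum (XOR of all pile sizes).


We need the XOR (exclusive or) of all pile sizes.
After XOR-ing pile 1 (size 111): 0 XOR 111 = 111
After XOR-ing pile 2 (size 22): 111 XOR 22 = 121
After XOR-ing pile 3 (size 99): 121 XOR 99 = 26
After XOR-ing pile 4 (size 50): 26 XOR 50 = 40
After XOR-ing pile 5 (size 42): 40 XOR 42 = 2
After XOR-ing pile 6 (size 106): 2 XOR 106 = 104
After XOR-ing pile 7 (size 6): 104 XOR 6 = 110
The Nim-value of this position is 110.

110


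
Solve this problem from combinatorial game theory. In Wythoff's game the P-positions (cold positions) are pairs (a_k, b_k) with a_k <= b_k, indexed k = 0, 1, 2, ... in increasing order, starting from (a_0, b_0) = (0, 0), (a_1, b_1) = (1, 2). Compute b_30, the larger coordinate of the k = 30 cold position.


By Wythoff's theorem, a_k = floor(k * phi) and b_k = floor(k * phi^2) = a_k + k, where phi = (1 + sqrt(5))/2 is the golden ratio.
phi = (1 + sqrt(5))/2 = 1.618034
phi^2 = phi + 1 = 2.618034
k = 30
k * phi^2 = 30 * 2.618034 = 78.541020
b_30 = floor(k * phi^2) = 78 (check: a_30 + k = 48 + 30 = 78)

78


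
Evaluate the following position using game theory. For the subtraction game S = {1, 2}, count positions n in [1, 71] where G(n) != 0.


Subtraction set S = {1, 2}, so G(n) = n mod 3.
G(n) = 0 when n is a multiple of 3.
Multiples of 3 in [1, 71]: 23
N-positions (nonzero Grundy) = 71 - 23 = 48

48


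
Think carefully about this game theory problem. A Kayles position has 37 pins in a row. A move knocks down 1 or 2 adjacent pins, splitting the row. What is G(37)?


Kayles: a move removes 1 or 2 adjacent pins from a contiguous row.
Removing pins from a row of k leaves two independent rows (a, b) with a + b = k - 1 (one pin) or a + b = k - 2 (two pins); an end removal gives a = 0.
By Sprague-Grundy, G(k) = mex{ G(a) XOR G(b) } over all these splits. G(0) = 0.
G(1): splits (0,0):0^0=0 -> mex({0}) = 1
G(2): splits (0,1):0^1=1 (0,0):0^0=0 -> mex({0, 1}) = 2
G(3): splits (0,2):0^2=2 (1,1):1^1=0 (0,1):0^1=1 -> mex({0, 1, 2}) = 3
G(4): splits (0,3):0^3=3 (1,2):1^2=3 (0,2):0^2=2 (1,1):1^1=0 -> mex({0, 2, 3}) = 1
G(5): splits (0,4):0^1=1 (1,3):1^3=2 (2,2):2^2=0 (0,3):0^3=3 (1,2):1^2=3 -> mex({0, 1, 2, 3}) = 4
G(6) = mex({0, 1, 2, 4}) = 3
G(7) = mex({0, 1, 3, 4, 5}) = 2
G(8) = mex({0, 2, 3, 5, 6}) = 1
G(9) = mex({0, 1, 2, 3, 6, 7}) = 4
G(10) = mex({0, 1, 3, 4, 5, 7}) = 2
G(11) = mex({0, 1, 2, 3, 4, 5}) = 6
G(12) = mex({0, 1, 2, 3, 5, 6, 7}) = 4
G(13) = mex({0, 2, 3, 4, 6, 7}) = 1
G(14) = mex({0, 1, 4, 5, 6, 7}) = 2
G(15) = mex({0, 1, 2, 3, 4, 5, 6}) = 7
G(16) = mex({0, 2, 3, 5, 6, 7}) = 1
G(17) = mex({0, 1, 2, 3, 5, 6, 7}) = 4
G(18) = mex({0, 1, 2, 4, 5, 6}) = 3
G(19) = mex({0, 1, 3, 4, 5, 7}) = 2
G(20) = mex({0, 2, 3, 4, 5, 6, 7}) = 1
G(21) = mex({0, 1, 2, 3, 5, 6, 7}) = 4
G(22) = mex({0, 1, 2, 3, 4, 5, 7}) = 6
G(23) = mex({0, 1, 2, 3, 4, 5, 6}) = 7
G(24) = mex({0, 1, 2, 3, 5, 6, 7}) = 4
G(25) = mex({0, 2, 3, 4, 6, 7}) = 1
G(26) = mex({0, 1, 3, 4, 5, 6, 7}) = 2
G(27) = mex({0, 1, 2, 3, 4, 5, 6, 7}) = 8
G(28) = mex({0, 1, 2, 3, 4, 6, 7, 8}) = 5
G(29) = mex({0, 1, 2, 3, 5, 6, 7, 8, 9}) = 4
G(30) = mex({0, 1, 2, 3, 4, 5, 6, 9, 10}) = 7
G(31) = mex({0, 1, 3, 4, 5, 7, 10, 11}) = 2
G(32) = mex({0, 2, 3, 4, 5, 6, 7, 9, 11}) = 1
G(33) = mex({0, 1, 2, 3, 4, 5, 6, 7, 9, 12}) = 8
G(34) = mex({0, 1, 2, 3, 4, 5, 7, 8, 11, 12}) = 6
G(35) = mex({0, 1, 2, 3, 4, 5, 6, 8, 9, 10, 11}) = 7
G(36) = mex({0, 1, 2, 3, 5, 6, 7, 9, 10}) = 4
G(37) = mex({0, 2, 3, 4, 6, 7, 9, 10, 11, 12}) = 1
Therefore G(37) = 1.

1


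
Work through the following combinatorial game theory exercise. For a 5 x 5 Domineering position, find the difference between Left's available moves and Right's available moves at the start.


Board is 5 x 5 (rows x cols).
Left (vertical) placements: (rows-1) * cols = 4 * 5 = 20
Right (horizontal) placements: rows * (cols-1) = 5 * 4 = 20
Advantage = Left - Right = 20 - 20 = 0

0


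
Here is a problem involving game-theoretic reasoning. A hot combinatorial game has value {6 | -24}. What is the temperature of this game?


The game is {6 | -24}, a switch {a | b} with numbers a > b.
Cooling {a | b} by t gives {a - t | b + t}, which stops being hot when a - t = b + t, i.e. at t = (a - b)/2. So the temperature of a switch is (a - b)/2.
Temperature = (Left option - Right option) / 2
= (6 - (-24)) / 2
= 30 / 2
= 15

15


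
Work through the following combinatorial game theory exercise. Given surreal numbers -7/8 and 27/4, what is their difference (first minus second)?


x = -7/8, y = 27/4
Converting to common denominator: 8
x = -7/8, y = 54/8
x - y = -7/8 - 27/4 = -61/8

-61/8


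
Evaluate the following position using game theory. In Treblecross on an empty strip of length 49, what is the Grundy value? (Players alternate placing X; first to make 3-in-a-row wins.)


Treblecross: place X on empty cells; 3-in-a-row wins.
Playing within two cells of an existing X lets the opponent win at once, so sensible play treats the cells i-2..i+2 around each X as dead. The player left with no safe cell loses, so this is a normal-play take-away game on strips of safe cells.
Placing X at cell i (0-indexed) of a strip of k safe cells leaves independent strips of sizes max(0, i-2) and max(0, k-i-3). Hence G(k) = mex{ G(max(0,i-2)) XOR G(max(0,k-i-3)) : 0 <= i < k }, with G(0) = 0.
G(1): splits (0,0):0^0=0 -> mex({0}) = 1
G(2): splits (0,0):0^0=0 -> mex({0}) = 1
G(3): splits (0,0):0^0=0 -> mex({0}) = 1
G(4): splits (0,1):0^1=1 (0,0):0^0=0 -> mex({0, 1}) = 2
G(5): splits (0,2):0^1=1 (0,1):0^1=1 (0,0):0^0=0 -> mex({0, 1}) = 2
G(6) = mex({1}) = 0
G(7) = mex({0, 1, 2}) = 3
G(8) = mex({0, 1, 2}) = 3
G(9) = mex({0, 2}) = 1
G(10) = mex({0, 2, 3}) = 1
G(11) = mex({0, 3}) = 1
G(12) = mex({1, 3}) = 0
G(13) = mex({0, 1, 2, 3}) = 4
G(14) = mex({0, 1, 2}) = 3
G(15) = mex({0, 1, 2}) = 3
G(16) = mex({0, 1, 2, 4}) = 3
G(17) = mex({0, 1, 3, 4}) = 2
G(18) = mex({0, 1, 3, 4}) = 2
G(19) = mex({0, 1, 3, 5}) = 2
G(20) = mex({0, 1, 2, 3, 5}) = 4
G(21) = mex({0, 1, 2, 3, 5}) = 4
G(22) = mex({1, 2, 6}) = 0
G(23) = mex({0, 1, 2, 3, 4, 6}) = 5
G(24) = mex({0, 1, 2, 3, 4}) = 5
G(25) = mex({0, 1, 3, 4, 7}) = 2
G(26) = mex({0, 1, 3, 4, 5, 7}) = 2
G(27) = mex({0, 1, 3, 5}) = 2
G(28) = mex({0, 1, 2, 5}) = 3
G(29) = mex({0, 1, 2, 4, 5, 6}) = 3
G(30) = mex({1, 2, 4, 6}) = 0
G(31) = mex({0, 1, 2, 3, 4, 6}) = 5
G(32) = mex({1, 2, 3, 4, 7}) = 0
G(33) = mex({0, 3, 7}) = 1
G(34) = mex({0, 2, 3, 5, 7}) = 1
G(35) = mex({0, 2, 3, 5, 6}) = 1
G(36) = mex({0, 1, 2, 5, 6}) = 3
G(37) = mex({0, 1, 2, 4, 5, 6}) = 3
G(38) = mex({0, 1, 2, 4}) = 3
G(39) = mex({0, 1, 2, 3, 4, 7}) = 5
G(40) = mex({0, 1, 2, 3, 4, 5, 7}) = 6
G(41) = mex({0, 1, 2, 3, 5, 7}) = 4
G(42) = mex({0, 1, 2, 3, 5, 6, 7}) = 4
G(43) = mex({0, 2, 3, 5, 6}) = 1
G(44) = mex({1, 2, 3, 4, 5, 6}) = 0
G(45) = mex({0, 1, 2, 3, 4, 6, 7}) = 5
G(46) = mex({0, 1, 2, 3, 4, 7}) = 5
G(47) = mex({0, 1, 2, 3, 4, 5, 7}) = 6
G(48) = mex({0, 1, 2, 3, 4, 5, 7}) = 6
G(49) = mex({0, 1, 3, 4, 5, 7}) = 2
Therefore G(49) = 2.

2


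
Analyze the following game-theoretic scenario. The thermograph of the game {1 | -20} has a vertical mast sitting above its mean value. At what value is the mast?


Game = {1 | -20}, a switch {a | b} with numbers a > b.
Its thermograph has left wall a - t and right wall b + t, which meet at t = (a - b)/2, where both equal (a + b)/2. So the mast (mean value) is at (a + b)/2.
Mean = (1 + (-20))/2 = -19/2 = -19/2

-19/2


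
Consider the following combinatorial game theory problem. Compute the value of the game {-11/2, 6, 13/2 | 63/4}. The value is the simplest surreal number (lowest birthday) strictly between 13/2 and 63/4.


Left options: {-11/2, 6, 13/2}, max = 13/2
Right options: {63/4}, min = 63/4
All options are numbers and max(Left) < min(Right), so by the simplicity theorem the value is the simplest (earliest-born) number strictly between 13/2 and 63/4.
Integers 7 through 15 all lie strictly between 13/2 and 63/4.
Among integers, the simplest (lowest birthday = smallest |n|; 0 is born on day 0, +-n on day n) is 7.
No non-integer in the interval can be simpler: if x is a non-integer in the interval, then floor(x) or ceil(x) also lies in the interval (the interval contains an integer), and both are proper prefixes of x's sign expansion, i.e. born earlier. So the game value is 7.
Game value = 7

7


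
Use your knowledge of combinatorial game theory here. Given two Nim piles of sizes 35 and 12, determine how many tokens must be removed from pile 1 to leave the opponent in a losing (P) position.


Piles: 35 and 12
Current XOR: 35 XOR 12 = 47 (non-zero, so this is an N-position).
To make the XOR zero, we need to find a move that balances the piles.
For pile 1 (size 35): target = 35 XOR 47 = 12
We reduce pile 1 from 35 to 12.
Tokens removed: 35 - 12 = 23
Verification: 12 XOR 12 = 0

23


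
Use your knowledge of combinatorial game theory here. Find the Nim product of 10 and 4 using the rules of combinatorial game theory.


Nim multiplication is bilinear over XOR: (u XOR v) * w = (u*w) XOR (v*w).
So we split each operand into its bit components and XOR the pairwise Nim products.
10 = 2 + 8 (as XOR of powers of 2).
4 = 4 (as XOR of powers of 2).
Using the standard Nim-product table on single bits:
  2*2 = 3,   2*4 = 8,   2*8 = 12,
  4*4 = 6,   4*8 = 11,  8*8 = 13,
and  1*x = x (identity), k*l = l*k (commutative).
Pairwise Nim products:
  2 * 4 = 8
  8 * 4 = 11
XOR them: 8 XOR 11 = 3.
Result: 10 * 4 = 3 (in Nim).

3


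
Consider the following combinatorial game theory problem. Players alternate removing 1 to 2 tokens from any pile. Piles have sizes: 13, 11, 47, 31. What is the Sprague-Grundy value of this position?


Subtraction set: {1, 2}
For this subtraction set, G(n) = n mod 3 (period = max + 1 = 3).
Pile 1 (size 13): G(13) = 13 mod 3 = 1
Pile 2 (size 11): G(11) = 11 mod 3 = 2
Pile 3 (size 47): G(47) = 47 mod 3 = 2
Pile 4 (size 31): G(31) = 31 mod 3 = 1
Total Grundy value = XOR of all: 1 XOR 2 XOR 2 XOR 1 = 0

0


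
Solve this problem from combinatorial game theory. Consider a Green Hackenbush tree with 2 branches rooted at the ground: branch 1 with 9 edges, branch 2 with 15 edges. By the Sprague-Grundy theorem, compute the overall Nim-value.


The tree has 2 branches from the ground vertex.
In Green Hackenbush, the Nim-value of a simple path of length k is k.
Branch 1: length 9, Nim-value = 9
Branch 2: length 15, Nim-value = 15
Total Nim-value = XOR of all branch values:
0 XOR 9 = 9
9 XOR 15 = 6
Nim-value of the tree = 6

6


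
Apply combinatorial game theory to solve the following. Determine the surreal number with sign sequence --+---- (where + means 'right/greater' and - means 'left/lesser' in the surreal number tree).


Sign expansion: --+----
Rule: track bounds (lo, hi), initially (-inf, +inf). On '+', the current value becomes lo and we move to the simplest number in (value, hi): value + 1 if hi = +inf, otherwise the midpoint (value + hi)/2. On '-', the current value becomes hi and we move to value - 1 if lo = -inf, otherwise the midpoint (lo + value)/2.
Start at 0.
Step 1: sign = -, move left. Bounds: (-inf, 0). Value = -1
Step 2: sign = -, move left. Bounds: (-inf, -1). Value = -2
Step 3: sign = +, move right. Bounds: (-2, -1). Value = -3/2
Step 4: sign = -, move left. Bounds: (-2, -3/2). Value = -7/4
Step 5: sign = -, move left. Bounds: (-2, -7/4). Value = -15/8
Step 6: sign = -, move left. Bounds: (-2, -15/8). Value = -31/16
Step 7: sign = -, move left. Bounds: (-2, -31/16). Value = -63/32
The surreal number with sign expansion --+---- is -63/32.

-63/32


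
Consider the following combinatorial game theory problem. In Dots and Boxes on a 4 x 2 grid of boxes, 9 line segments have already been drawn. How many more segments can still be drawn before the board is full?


Grid: 4 x 2 boxes, i.e. 5 rows and 3 columns of dots.
Horizontal edges: (rows + 1) * cols = 5 * 2 = 10
Vertical edges: rows * (cols + 1) = 4 * 3 = 12
Total edges: 10 + 12 = 22
Edges drawn: 9
Remaining: 22 - 9 = 13

13


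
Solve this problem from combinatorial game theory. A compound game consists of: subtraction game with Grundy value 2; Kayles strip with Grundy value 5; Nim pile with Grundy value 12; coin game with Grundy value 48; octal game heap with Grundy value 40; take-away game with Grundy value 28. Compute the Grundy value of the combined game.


By the Sprague-Grundy theorem, the Grundy value of a sum of games is the XOR of individual Grundy values.
subtraction game: Grundy value = 2. Running XOR: 0 XOR 2 = 2
Kayles strip: Grundy value = 5. Running XOR: 2 XOR 5 = 7
Nim pile: Grundy value = 12. Running XOR: 7 XOR 12 = 11
coin game: Grundy value = 48. Running XOR: 11 XOR 48 = 59
octal game heap: Grundy value = 40. Running XOR: 59 XOR 40 = 19
take-away game: Grundy value = 28. Running XOR: 19 XOR 28 = 15
The combined Grundy value is 15.

15


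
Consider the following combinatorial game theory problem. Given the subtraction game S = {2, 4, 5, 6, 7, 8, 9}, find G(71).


The subtraction set is S = {2, 4, 5, 6, 7, 8, 9}.
G(k) = mex{ G(k - s) : s in S, s <= k }. We compute iteratively: G(0) = 0.
G(1) = mex({}) = 0
G(2) = mex({0}) = 1
G(3) = mex({0}) = 1
G(4) = mex({0, 1}) = 2
G(5) = mex({0, 1}) = 2
G(6) = mex({0, 1, 2}) = 3
G(7) = mex({0, 1, 2}) = 3
G(8) = mex({0, 1, 2, 3}) = 4
G(9) = mex({0, 1, 2, 3}) = 4
G(10) = mex({0, 1, 2, 3, 4}) = 5
G(11) = mex({1, 2, 3, 4}) = 0
G(12) = mex({1, 2, 3, 4, 5}) = 0
G(13) = mex({0, 2, 3, 4}) = 1
G(14) = mex({0, 2, 3, 4, 5}) = 1
G(15) = mex({0, 1, 3, 4, 5}) = 2
G(16) = mex({0, 1, 3, 4, 5}) = 2
G(17) = mex({0, 1, 2, 4, 5}) = 3
G(18) = mex({0, 1, 2, 4, 5}) = 3
G(19) = mex({0, 1, 2, 3, 5}) = 4
Observe that G(11)..G(19) = 0, 0, 1, 1, 2, 2, 3, 3, 4 repeats G(0)..G(8) = 0, 0, 1, 1, 2, 2, 3, 3, 4.
For k >= max(S) = 9, G(k) is determined by the previous 9 values G(k-9)..G(k-1); a window of 9 consecutive values has recurred shifted by 11, so by induction G(k + 11) = G(k) for all k >= 0: the sequence is periodic from the start with period 11.
One period: G(0..10) = 0, 0, 1, 1, 2, 2, 3, 3, 4, 4, 5.
71 mod 11 = 5, so G(71) = G(5) = 2.

2


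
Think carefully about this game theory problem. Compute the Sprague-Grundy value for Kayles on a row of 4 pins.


Kayles: a move removes 1 or 2 adjacent pins from a contiguous row.
Removing pins from a row of k leaves two independent rows (a, b) with a + b = k - 1 (one pin) or a + b = k - 2 (two pins); an end removal gives a = 0.
By Sprague-Grundy, G(k) = mex{ G(a) XOR G(b) } over all these splits. G(0) = 0.
G(1): splits (0,0):0^0=0 -> mex({0}) = 1
G(2): splits (0,1):0^1=1 (0,0):0^0=0 -> mex({0, 1}) = 2
G(3): splits (0,2):0^2=2 (1,1):1^1=0 (0,1):0^1=1 -> mex({0, 1, 2}) = 3
G(4): splits (0,3):0^3=3 (1,2):1^2=3 (0,2):0^2=2 (1,1):1^1=0 -> mex({0, 2, 3}) = 1
Therefore G(4) = 1.

1


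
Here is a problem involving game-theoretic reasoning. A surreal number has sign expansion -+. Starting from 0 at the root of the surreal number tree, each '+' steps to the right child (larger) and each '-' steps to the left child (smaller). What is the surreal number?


Sign expansion: -+
Rule: track bounds (lo, hi), initially (-inf, +inf). On '+', the current value becomes lo and we move to the simplest number in (value, hi): value + 1 if hi = +inf, otherwise the midpoint (value + hi)/2. On '-', the current value becomes hi and we move to value - 1 if lo = -inf, otherwise the midpoint (lo + value)/2.
Start at 0.
Step 1: sign = -, move left. Bounds: (-inf, 0). Value = -1
Step 2: sign = +, move right. Bounds: (-1, 0). Value = -1/2
The surreal number with sign expansion -+ is -1/2.

-1/2


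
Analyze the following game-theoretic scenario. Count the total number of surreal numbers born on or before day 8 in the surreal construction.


Day 0: {|} = 0 is born. Count = 1.
Day n: the number of surreal numbers born by day n is 2^(n+1) - 1.
By day 0: 2^1 - 1 = 1
By day 1: 2^2 - 1 = 3
By day 2: 2^3 - 1 = 7
By day 3: 2^4 - 1 = 15
By day 4: 2^5 - 1 = 31
By day 5: 2^6 - 1 = 63
By day 6: 2^7 - 1 = 127
By day 7: 2^8 - 1 = 255
By day 8: 2^9 - 1 = 511
By day 8: 511 surreal numbers.

511


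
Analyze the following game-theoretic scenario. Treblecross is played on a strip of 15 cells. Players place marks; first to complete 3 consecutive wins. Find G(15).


Treblecross: place X on empty cells; 3-in-a-row wins.
Playing within two cells of an existing X lets the opponent win at once, so sensible play treats the cells i-2..i+2 around each X as dead. The player left with no safe cell loses, so this is a normal-play take-away game on strips of safe cells.
Placing X at cell i (0-indexed) of a strip of k safe cells leaves independent strips of sizes max(0, i-2) and max(0, k-i-3). Hence G(k) = mex{ G(max(0,i-2)) XOR G(max(0,k-i-3)) : 0 <= i < k }, with G(0) = 0.
G(1): splits (0,0):0^0=0 -> mex({0}) = 1
G(2): splits (0,0):0^0=0 -> mex({0}) = 1
G(3): splits (0,0):0^0=0 -> mex({0}) = 1
G(4): splits (0,1):0^1=1 (0,0):0^0=0 -> mex({0, 1}) = 2
G(5): splits (0,2):0^1=1 (0,1):0^1=1 (0,0):0^0=0 -> mex({0, 1}) = 2
G(6) = mex({1}) = 0
G(7) = mex({0, 1, 2}) = 3
G(8) = mex({0, 1, 2}) = 3
G(9) = mex({0, 2}) = 1
G(10) = mex({0, 2, 3}) = 1
G(11) = mex({0, 3}) = 1
G(12) = mex({1, 3}) = 0
G(13) = mex({0, 1, 2, 3}) = 4
G(14) = mex({0, 1, 2}) = 3
G(15) = mex({0, 1, 2}) = 3
Therefore G(15) = 3.

3


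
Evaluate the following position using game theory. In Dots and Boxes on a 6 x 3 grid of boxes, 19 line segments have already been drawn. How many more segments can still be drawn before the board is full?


Grid: 6 x 3 boxes, i.e. 7 rows and 4 columns of dots.
Horizontal edges: (rows + 1) * cols = 7 * 3 = 21
Vertical edges: rows * (cols + 1) = 6 * 4 = 24
Total edges: 21 + 24 = 45
Edges drawn: 19
Remaining: 45 - 19 = 26

26


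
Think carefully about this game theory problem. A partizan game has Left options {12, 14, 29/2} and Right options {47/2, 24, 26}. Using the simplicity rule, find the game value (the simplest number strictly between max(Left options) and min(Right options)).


Left options: {12, 14, 29/2}, max = 29/2
Right options: {47/2, 24, 26}, min = 47/2
All options are numbers and max(Left) < min(Right), so by the simplicity theorem the value is the simplest (earliest-born) number strictly between 29/2 and 47/2.
Integers 15 through 23 all lie strictly between 29/2 and 47/2.
Among integers, the simplest (lowest birthday = smallest |n|; 0 is born on day 0, +-n on day n) is 15.
No non-integer in the interval can be simpler: if x is a non-integer in the interval, then floor(x) or ceil(x) also lies in the interval (the interval contains an integer), and both are proper prefixes of x's sign expansion, i.e. born earlier. So the game value is 15.
Game value = 15

15


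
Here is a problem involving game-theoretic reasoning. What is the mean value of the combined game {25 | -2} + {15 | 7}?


G1 = {25 | -2}, G2 = {15 | 7}
Each is a switch {a | b} with numbers a > b; its mean value is (a + b)/2, and mean value is additive over game sums: m(G1 + G2) = m(G1) + m(G2).
Mean of G1 = (25 + (-2))/2 = 23/2 = 23/2
Mean of G2 = (15 + (7))/2 = 22/2 = 11
Mean of G1 + G2 = 23/2 + 11 = 45/2

45/2


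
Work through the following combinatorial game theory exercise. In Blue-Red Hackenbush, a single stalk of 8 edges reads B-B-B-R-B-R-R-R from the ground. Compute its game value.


Edges (from ground): B-B-B-R-B-R-R-R
By Berlekamp's sign-expansion rule, a Blue-Red Hackenbush stalk has the value of the surreal number whose sign sequence is the edge sequence with B -> + and R -> -.
Sign sequence: +++-+---
Trace the sign expansion in the surreal number tree, starting from 0:
Edge 1: B (sign +) -> bounds (0, +inf), value = 1
Edge 2: B (sign +) -> bounds (1, +inf), value = 2
Edge 3: B (sign +) -> bounds (2, +inf), value = 3
Edge 4: R (sign -) -> bounds (2, 3), value = 5/2
Edge 5: B (sign +) -> bounds (5/2, 3), value = 11/4
Edge 6: R (sign -) -> bounds (5/2, 11/4), value = 21/8
Edge 7: R (sign -) -> bounds (5/2, 21/8), value = 41/16
Edge 8: R (sign -) -> bounds (5/2, 41/16), value = 81/32
Game value = 81/32

81/32


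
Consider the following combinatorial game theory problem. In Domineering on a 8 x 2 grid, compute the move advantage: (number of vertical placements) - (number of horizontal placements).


Board is 8 x 2 (rows x cols).
Left (vertical) placements: (rows-1) * cols = 7 * 2 = 14
Right (horizontal) placements: rows * (cols-1) = 8 * 1 = 8
Advantage = Left - Right = 14 - 8 = 6

6


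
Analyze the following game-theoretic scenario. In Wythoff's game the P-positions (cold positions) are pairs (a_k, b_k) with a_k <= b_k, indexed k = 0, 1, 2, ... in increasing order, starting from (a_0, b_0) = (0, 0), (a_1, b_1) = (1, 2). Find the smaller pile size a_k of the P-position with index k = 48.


By Wythoff's theorem, a_k = floor(k * phi) and b_k = floor(k * phi^2) = a_k + k, where phi = (1 + sqrt(5))/2 is the golden ratio.
phi = (1 + sqrt(5))/2 = 1.618034
k = 48
k * phi = 48 * 1.618034 = 77.665631
a_48 = floor(k * phi) = 77

77


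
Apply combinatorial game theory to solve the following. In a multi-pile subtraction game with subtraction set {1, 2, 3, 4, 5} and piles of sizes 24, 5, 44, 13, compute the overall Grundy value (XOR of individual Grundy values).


Subtraction set: {1, 2, 3, 4, 5}
For this subtraction set, G(n) = n mod 6 (period = max + 1 = 6).
Pile 1 (size 24): G(24) = 24 mod 6 = 0
Pile 2 (size 5): G(5) = 5 mod 6 = 5
Pile 3 (size 44): G(44) = 44 mod 6 = 2
Pile 4 (size 13): G(13) = 13 mod 6 = 1
Total Grundy value = XOR of all: 0 XOR 5 XOR 2 XOR 1 = 6

6
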